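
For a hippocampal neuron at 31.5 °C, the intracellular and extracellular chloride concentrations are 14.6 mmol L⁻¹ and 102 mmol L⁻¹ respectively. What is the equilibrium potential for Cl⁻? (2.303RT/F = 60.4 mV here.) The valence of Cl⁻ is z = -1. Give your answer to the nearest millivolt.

E = (60.4/z) · log₁₀([Cl⁻]_out/[Cl⁻]_in) with z = -1.
For an anion, dividing by z = -1 reverses the sign.
= (60.4/-1) · log₁₀(102/14.6) = -60.40 · log₁₀(6.986)
= -60.40 · (0.8442) = -50.99 mV

-51 mV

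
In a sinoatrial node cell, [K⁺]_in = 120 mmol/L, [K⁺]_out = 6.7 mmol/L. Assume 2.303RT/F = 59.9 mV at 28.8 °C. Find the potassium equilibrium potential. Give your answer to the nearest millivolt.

-75 mV

E = (59.9/z) · log₁₀([K⁺]_out/[K⁺]_in) with z = +1.
= (59.9/1) · log₁₀(6.7/120) = 59.90 · log₁₀(0.05583)
= 59.90 · (-1.2531) = -75.06 mV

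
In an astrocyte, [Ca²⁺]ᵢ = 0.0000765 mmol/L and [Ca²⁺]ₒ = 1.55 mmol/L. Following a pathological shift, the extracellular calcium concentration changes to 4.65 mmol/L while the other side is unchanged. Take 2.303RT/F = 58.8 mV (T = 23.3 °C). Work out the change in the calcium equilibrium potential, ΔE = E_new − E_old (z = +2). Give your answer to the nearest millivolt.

14 mV

E_old = (58.8/2)·log₁₀(1.55/0.0000765) = 126.62 mV
E_new = (58.8/2)·log₁₀(4.65/0.0000765) = 140.64 mV
ΔE = 140.64 − (126.62) = 14.03 mV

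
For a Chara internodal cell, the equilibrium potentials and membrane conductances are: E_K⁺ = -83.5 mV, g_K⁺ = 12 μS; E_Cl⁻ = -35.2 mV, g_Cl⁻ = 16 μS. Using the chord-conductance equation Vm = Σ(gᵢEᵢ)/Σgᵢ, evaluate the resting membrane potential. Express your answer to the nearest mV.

Σ gᵢEᵢ = 12·(-83.5) + 16·(-35.2) = -1565.20
Σ gᵢ = 12 + 16 = 28
Vm = -1565.20 / 28 = -55.90 mV

-56 mV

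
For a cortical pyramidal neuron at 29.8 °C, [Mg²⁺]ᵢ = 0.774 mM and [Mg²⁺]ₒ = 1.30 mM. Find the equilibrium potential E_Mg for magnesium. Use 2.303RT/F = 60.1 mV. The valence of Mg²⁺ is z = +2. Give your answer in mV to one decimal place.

6.8 mV

E = (60.1/z) · log₁₀([Mg²⁺]_out/[Mg²⁺]_in) with z = +2.
= (60.1/2) · log₁₀(1.30/0.774) = 30.05 · log₁₀(1.68)
= 30.05 · (0.2252) = 6.77 mV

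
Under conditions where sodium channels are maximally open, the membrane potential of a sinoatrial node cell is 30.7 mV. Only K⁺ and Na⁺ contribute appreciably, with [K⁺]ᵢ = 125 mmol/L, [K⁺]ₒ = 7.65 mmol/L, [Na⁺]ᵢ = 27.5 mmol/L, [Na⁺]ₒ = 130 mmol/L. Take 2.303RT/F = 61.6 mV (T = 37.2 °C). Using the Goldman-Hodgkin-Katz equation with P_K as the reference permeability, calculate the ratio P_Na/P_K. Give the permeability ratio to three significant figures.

8.91

Let α = P_Na/P_K. GHK: Vm = 61.6·log₁₀[(Kₒ + α·Naₒ)/(Kᵢ + α·Naᵢ)].
10^(Vm/61.6) = 10^(30.7/61.6) = 3.1505
So 3.1505·(Kᵢ + α·Naᵢ) = Kₒ + α·Naₒ → α = (3.1505·125.0 − 7.65) / (130.0 − 3.1505·27.5)
α = (393.8 − 7.65) / (130.0 − 86.64) = 386.2/43.36 = 8.906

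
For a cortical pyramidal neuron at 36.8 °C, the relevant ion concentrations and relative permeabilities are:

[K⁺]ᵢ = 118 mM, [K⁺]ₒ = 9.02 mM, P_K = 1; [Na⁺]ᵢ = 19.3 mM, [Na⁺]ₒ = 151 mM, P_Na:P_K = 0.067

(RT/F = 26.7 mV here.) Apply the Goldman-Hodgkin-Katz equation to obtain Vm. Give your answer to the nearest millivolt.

Vm = 26.7 · ln[(Σ P·[cation]ₒ + Σ P·[anion]ᵢ) / (Σ P·[cation]ᵢ + Σ P·[anion]ₒ)]
Numerator = 1×9.02 + 0.067×151 = 19.14
Denominator = 1×118 + 0.067×19.3 = 119.3
Vm = 26.7 · ln(0.16042) = 26.7 × (-1.8300) = -48.86 mV

-49 mV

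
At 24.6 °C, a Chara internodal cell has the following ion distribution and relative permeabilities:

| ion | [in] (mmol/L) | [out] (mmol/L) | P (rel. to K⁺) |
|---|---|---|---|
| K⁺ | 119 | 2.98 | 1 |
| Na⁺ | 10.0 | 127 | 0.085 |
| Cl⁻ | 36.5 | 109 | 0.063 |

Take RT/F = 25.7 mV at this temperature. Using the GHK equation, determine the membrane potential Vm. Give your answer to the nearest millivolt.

-53 mV

Vm = 25.7 · ln[(Σ P·[cation]ₒ + Σ P·[anion]ᵢ) / (Σ P·[cation]ᵢ + Σ P·[anion]ₒ)]
Numerator = 1×2.98 + 0.085×127 + 0.063×36.5 = 16.07
Denominator = 1×119 + 0.085×10.0 + 0.063×109 = 126.7
Vm = 25.7 · ln(0.12685) = 25.7 × (-2.0647) = -53.06 mV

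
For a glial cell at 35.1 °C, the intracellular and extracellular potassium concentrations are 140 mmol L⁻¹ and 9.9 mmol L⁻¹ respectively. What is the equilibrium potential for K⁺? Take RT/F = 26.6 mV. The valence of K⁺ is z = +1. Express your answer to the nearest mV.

-70 mV

E = (26.6/z) · ln([K⁺]_out/[K⁺]_in) with z = +1.
= (26.6/1) · ln(9.9/140) = 26.60 · ln(0.07071)
= 26.60 · (-2.6491) = -70.47 mV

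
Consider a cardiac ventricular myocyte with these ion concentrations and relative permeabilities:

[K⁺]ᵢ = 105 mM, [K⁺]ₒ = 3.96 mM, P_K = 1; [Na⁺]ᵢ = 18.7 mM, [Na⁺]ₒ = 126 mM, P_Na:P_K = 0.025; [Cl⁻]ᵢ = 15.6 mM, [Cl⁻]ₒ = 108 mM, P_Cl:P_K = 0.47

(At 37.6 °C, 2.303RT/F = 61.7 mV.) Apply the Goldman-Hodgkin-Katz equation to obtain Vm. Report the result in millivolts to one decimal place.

Vm = 61.7 · log₁₀[(Σ P·[cation]ₒ + Σ P·[anion]ᵢ) / (Σ P·[cation]ᵢ + Σ P·[anion]ₒ)]
Numerator = 1×3.96 + 0.025×126 + 0.47×15.6 = 14.44
Denominator = 1×105 + 0.025×18.7 + 0.47×108 = 156.2
Vm = 61.7 · log₁₀(0.092442) = 61.7 × (-1.0341) = -63.81 mV

-63.8 mV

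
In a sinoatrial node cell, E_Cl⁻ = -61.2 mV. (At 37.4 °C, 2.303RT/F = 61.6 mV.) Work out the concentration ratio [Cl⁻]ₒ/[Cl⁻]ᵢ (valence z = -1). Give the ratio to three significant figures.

9.85

log₁₀([out]/[in]) = E·z/(61.6) = -61.2 × -1 / 61.6 = 0.9935
[out]/[in] = 10^(0.9935) = 9.852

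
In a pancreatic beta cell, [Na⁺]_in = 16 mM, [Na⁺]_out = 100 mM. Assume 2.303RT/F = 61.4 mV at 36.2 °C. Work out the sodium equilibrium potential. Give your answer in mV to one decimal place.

48.9 mV

E = (61.4/z) · log₁₀([Na⁺]_out/[Na⁺]_in) with z = +1.
= (61.4/1) · log₁₀(100/16) = 61.40 · log₁₀(6.25)
= 61.40 · (0.7959) = 48.87 mV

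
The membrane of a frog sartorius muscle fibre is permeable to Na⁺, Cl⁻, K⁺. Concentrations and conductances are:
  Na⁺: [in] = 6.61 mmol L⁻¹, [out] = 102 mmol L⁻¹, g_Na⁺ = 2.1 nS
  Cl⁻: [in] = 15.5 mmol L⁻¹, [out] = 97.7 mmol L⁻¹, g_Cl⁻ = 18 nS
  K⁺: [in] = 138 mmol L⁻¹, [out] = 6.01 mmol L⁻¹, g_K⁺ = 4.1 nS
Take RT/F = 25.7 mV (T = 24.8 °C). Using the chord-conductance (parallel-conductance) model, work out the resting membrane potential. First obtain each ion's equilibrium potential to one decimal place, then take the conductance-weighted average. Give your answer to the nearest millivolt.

-43 mV

E_Na⁺ = (25.7/1)·ln(102/6.61) = 70.3 mV
E_Cl⁻ = (25.7/-1)·ln(97.7/15.5) = -47.3 mV
E_K⁺ = (25.7/1)·ln(6.01/138) = -80.5 mV
Vm = (Σ gᵢEᵢ)/(Σ gᵢ) = (2.1·70.3 + 18·-47.3 + 4.1·-80.5) / (2.1 + 18 + 4.1)
= -1033.82 / 24.2 = -42.72 mV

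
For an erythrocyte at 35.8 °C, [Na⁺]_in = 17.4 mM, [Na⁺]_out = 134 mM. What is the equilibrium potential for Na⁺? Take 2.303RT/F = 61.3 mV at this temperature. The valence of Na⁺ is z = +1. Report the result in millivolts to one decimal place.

E = (61.3/z) · log₁₀([Na⁺]_out/[Na⁺]_in) with z = +1.
= (61.3/1) · log₁₀(134/17.4) = 61.30 · log₁₀(7.701)
= 61.30 · (0.8866) = 54.35 mV

54.3 mV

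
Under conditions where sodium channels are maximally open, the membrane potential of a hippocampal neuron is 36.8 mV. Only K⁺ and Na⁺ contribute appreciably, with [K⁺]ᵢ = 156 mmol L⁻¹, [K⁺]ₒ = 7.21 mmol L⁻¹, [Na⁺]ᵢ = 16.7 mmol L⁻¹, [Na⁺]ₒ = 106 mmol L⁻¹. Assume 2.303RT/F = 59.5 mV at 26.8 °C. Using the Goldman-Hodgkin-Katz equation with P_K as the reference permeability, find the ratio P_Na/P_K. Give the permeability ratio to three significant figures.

Let α = P_Na/P_K. GHK: Vm = 59.5·log₁₀[(Kₒ + α·Naₒ)/(Kᵢ + α·Naᵢ)].
10^(Vm/59.5) = 10^(36.8/59.5) = 4.1542
So 4.1542·(Kᵢ + α·Naᵢ) = Kₒ + α·Naₒ → α = (4.1542·156.0 − 7.21) / (106.0 − 4.1542·16.7)
α = (648.1 − 7.21) / (106.0 − 69.38) = 640.8/36.62 = 17.5

17.5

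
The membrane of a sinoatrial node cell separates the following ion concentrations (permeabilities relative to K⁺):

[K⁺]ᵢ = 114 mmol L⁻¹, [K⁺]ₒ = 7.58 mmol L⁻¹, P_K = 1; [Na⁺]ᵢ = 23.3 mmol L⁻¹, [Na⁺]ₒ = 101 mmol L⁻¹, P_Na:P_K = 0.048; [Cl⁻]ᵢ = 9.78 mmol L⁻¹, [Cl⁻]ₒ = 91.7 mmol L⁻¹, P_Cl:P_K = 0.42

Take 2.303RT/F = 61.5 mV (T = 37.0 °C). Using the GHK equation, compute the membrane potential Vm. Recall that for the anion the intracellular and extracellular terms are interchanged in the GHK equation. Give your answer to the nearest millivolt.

-60 mV

Vm = 61.5 · log₁₀[(Σ P·[cation]ₒ + Σ P·[anion]ᵢ) / (Σ P·[cation]ᵢ + Σ P·[anion]ₒ)]
Numerator = 1×7.58 + 0.048×101 + 0.42×9.78 = 16.54
Denominator = 1×114 + 0.048×23.3 + 0.42×91.7 = 153.6
Vm = 61.5 · log₁₀(0.10763) = 61.5 × (-0.9681) = -59.54 mV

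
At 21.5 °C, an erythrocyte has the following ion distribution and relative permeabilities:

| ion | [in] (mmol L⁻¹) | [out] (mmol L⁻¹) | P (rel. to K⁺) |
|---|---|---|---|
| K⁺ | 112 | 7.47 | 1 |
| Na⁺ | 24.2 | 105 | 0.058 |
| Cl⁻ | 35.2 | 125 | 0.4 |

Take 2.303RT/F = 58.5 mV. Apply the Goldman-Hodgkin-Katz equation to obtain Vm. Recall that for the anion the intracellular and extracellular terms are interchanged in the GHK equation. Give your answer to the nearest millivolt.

-45 mV

Vm = 58.5 · log₁₀[(Σ P·[cation]ₒ + Σ P·[anion]ᵢ) / (Σ P·[cation]ᵢ + Σ P·[anion]ₒ)]
Numerator = 1×7.47 + 0.058×105 + 0.4×35.2 = 27.64
Denominator = 1×112 + 0.058×24.2 + 0.4×125 = 163.4
Vm = 58.5 · log₁₀(0.16915) = 58.5 × (-0.7717) = -45.15 mV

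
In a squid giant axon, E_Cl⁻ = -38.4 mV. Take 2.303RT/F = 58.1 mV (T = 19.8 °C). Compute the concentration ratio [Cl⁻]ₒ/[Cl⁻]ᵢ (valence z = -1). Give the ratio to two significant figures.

4.6

log₁₀([out]/[in]) = E·z/(58.1) = -38.4 × -1 / 58.1 = 0.6609
[out]/[in] = 10^(0.6609) = 4.581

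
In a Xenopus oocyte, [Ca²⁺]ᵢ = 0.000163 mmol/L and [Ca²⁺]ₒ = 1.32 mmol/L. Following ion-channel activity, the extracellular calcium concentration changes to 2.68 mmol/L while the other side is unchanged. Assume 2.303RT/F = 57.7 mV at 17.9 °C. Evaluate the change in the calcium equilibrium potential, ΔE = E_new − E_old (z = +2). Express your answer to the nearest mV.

9 mV

E_old = (57.7/2)·log₁₀(1.32/0.000163) = 112.76 mV
E_new = (57.7/2)·log₁₀(2.68/0.000163) = 121.63 mV
ΔE = 121.63 − (112.76) = 8.87 mV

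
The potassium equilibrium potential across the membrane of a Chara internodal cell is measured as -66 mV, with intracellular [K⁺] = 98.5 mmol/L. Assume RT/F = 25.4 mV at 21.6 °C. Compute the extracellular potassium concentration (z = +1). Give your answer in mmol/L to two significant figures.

7.3 mmol/L

Nernst: E = (25.4/1) · ln([out]/[in]), so ln([out]/[in]) = -66.0 × 1 / 25.4 = -2.5984.
[out]/[in] = e^(-2.5984) = 0.07439.
[out] = 0.07439 × 98.5 = 7.327 mmol/L.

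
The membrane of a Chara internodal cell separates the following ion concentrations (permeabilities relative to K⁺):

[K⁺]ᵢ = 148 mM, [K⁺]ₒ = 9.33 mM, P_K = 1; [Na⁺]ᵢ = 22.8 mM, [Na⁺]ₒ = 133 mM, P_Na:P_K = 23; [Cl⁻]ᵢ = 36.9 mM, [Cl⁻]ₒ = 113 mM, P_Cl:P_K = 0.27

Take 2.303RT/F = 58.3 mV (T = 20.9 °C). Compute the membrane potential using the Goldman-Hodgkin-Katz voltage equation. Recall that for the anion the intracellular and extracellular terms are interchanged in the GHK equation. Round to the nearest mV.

37 mV

Vm = 58.3 · log₁₀[(Σ P·[cation]ₒ + Σ P·[anion]ᵢ) / (Σ P·[cation]ᵢ + Σ P·[anion]ₒ)]
Numerator = 1×9.33 + 23×133 + 0.27×36.9 = 3078
Denominator = 1×148 + 23×22.8 + 0.27×113 = 702.9
Vm = 58.3 · log₁₀(4.3794) = 58.3 × (0.6414) = 37.39 mV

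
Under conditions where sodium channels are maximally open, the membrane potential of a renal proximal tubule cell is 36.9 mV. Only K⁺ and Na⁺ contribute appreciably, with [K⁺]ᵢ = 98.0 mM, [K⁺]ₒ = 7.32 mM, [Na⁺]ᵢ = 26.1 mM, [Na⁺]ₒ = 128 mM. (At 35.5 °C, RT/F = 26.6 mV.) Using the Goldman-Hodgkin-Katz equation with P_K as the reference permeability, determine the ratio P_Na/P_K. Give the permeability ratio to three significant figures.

16.4

Let α = P_Na/P_K. GHK: Vm = 26.6·ln[(Kₒ + α·Naₒ)/(Kᵢ + α·Naᵢ)].
e^(Vm/26.6) = e^(36.9/26.6) = 4.0037
So 4.0037·(Kᵢ + α·Naᵢ) = Kₒ + α·Naₒ → α = (4.0037·98.0 − 7.32) / (128.0 − 4.0037·26.1)
α = (392.4 − 7.32) / (128.0 − 104.5) = 385/23.5 = 16.38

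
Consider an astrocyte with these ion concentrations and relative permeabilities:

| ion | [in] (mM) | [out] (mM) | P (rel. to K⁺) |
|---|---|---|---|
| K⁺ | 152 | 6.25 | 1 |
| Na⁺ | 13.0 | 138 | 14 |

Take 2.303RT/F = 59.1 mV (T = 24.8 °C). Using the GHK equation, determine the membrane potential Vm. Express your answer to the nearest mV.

Vm = 59.1 · log₁₀[(Σ P·[cation]ₒ + Σ P·[anion]ᵢ) / (Σ P·[cation]ᵢ + Σ P·[anion]ₒ)]
Numerator = 1×6.25 + 14×138 = 1938
Denominator = 1×152 + 14×13.0 = 334
Vm = 59.1 · log₁₀(5.8031) = 59.1 × (0.7637) = 45.13 mV

45 mV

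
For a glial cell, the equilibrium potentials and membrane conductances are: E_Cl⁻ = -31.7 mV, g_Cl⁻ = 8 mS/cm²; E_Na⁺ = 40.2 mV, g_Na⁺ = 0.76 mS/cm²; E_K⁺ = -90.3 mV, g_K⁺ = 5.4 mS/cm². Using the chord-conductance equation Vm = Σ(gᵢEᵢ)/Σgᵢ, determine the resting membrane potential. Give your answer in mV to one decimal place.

-50.2 mV

Σ gᵢEᵢ = 8·(-31.7) + 0.76·(40.2) + 5.4·(-90.3) = -710.67
Σ gᵢ = 8 + 0.76 + 5.4 = 14.16
Vm = -710.67 / 14.16 = -50.19 mV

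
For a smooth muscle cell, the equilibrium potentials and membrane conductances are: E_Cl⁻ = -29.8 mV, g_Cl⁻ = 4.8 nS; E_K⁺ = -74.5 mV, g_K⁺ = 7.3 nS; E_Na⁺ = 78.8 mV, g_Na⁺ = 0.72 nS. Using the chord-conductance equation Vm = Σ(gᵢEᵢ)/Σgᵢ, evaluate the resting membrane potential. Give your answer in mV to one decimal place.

-49.2 mV

Σ gᵢEᵢ = 4.8·(-29.8) + 7.3·(-74.5) + 0.72·(78.8) = -630.15
Σ gᵢ = 4.8 + 7.3 + 0.72 = 12.82
Vm = -630.15 / 12.82 = -49.15 mV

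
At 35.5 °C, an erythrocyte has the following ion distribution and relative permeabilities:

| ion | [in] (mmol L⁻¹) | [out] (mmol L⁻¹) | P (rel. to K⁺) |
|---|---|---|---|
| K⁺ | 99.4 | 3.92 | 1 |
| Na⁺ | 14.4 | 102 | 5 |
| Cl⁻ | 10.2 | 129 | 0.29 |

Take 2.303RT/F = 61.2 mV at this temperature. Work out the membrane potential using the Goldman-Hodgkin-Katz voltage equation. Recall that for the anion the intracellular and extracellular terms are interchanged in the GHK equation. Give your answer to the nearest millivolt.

24 mV

Vm = 61.2 · log₁₀[(Σ P·[cation]ₒ + Σ P·[anion]ᵢ) / (Σ P·[cation]ᵢ + Σ P·[anion]ₒ)]
Numerator = 1×3.92 + 5×102 + 0.29×10.2 = 516.9
Denominator = 1×99.4 + 5×14.4 + 0.29×129 = 208.8
Vm = 61.2 · log₁₀(2.4754) = 61.2 × (0.3936) = 24.09 mV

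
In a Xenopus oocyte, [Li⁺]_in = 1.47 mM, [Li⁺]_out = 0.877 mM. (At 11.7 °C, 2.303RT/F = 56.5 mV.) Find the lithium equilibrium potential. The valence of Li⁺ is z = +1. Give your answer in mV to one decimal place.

E = (56.5/z) · log₁₀([Li⁺]_out/[Li⁺]_in) with z = +1.
= (56.5/1) · log₁₀(0.877/1.47) = 56.50 · log₁₀(0.5966)
= 56.50 · (-0.2243) = -12.67 mV

-12.7 mV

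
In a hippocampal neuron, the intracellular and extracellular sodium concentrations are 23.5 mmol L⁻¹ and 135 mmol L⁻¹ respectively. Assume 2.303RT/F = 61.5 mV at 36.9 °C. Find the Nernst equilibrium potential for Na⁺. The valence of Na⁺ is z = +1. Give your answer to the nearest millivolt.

E = (61.5/z) · log₁₀([Na⁺]_out/[Na⁺]_in) with z = +1.
= (61.5/1) · log₁₀(135/23.5) = 61.50 · log₁₀(5.745)
= 61.50 · (0.7593) = 46.69 mV

47 mV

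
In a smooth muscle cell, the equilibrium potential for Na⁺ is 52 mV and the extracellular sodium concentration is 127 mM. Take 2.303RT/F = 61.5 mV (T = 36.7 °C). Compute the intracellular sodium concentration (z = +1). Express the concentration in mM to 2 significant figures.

18 mM

Nernst: E = (61.5/1) · log₁₀([out]/[in]), so log₁₀([out]/[in]) = 52.0 × 1 / 61.5 = 0.8455.
[out]/[in] = 10^(0.8455) = 7.007.
[in] = 127 / 7.007 = 18.12 mM.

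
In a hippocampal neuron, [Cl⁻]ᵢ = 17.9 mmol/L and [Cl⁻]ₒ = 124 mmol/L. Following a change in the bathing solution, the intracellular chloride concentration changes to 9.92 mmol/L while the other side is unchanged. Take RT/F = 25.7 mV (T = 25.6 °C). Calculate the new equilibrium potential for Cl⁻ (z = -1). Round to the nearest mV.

After the shift: [Cl⁻]_out = 124, [Cl⁻]_in = 9.92 mmol/L.
E_new = (25.7/-1)·ln(124/9.92) = -25.70 · (2.5257) = -64.91 mV

-65 mV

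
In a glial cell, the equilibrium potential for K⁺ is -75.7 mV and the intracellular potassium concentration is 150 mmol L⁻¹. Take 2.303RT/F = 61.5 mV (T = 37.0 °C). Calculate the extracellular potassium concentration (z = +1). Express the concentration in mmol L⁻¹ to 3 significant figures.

8.81 mmol L⁻¹

Nernst: E = (61.5/1) · log₁₀([out]/[in]), so log₁₀([out]/[in]) = -75.7 × 1 / 61.5 = -1.2309.
[out]/[in] = 10^(-1.2309) = 0.05876.
[out] = 0.05876 × 150 = 8.814 mmol L⁻¹.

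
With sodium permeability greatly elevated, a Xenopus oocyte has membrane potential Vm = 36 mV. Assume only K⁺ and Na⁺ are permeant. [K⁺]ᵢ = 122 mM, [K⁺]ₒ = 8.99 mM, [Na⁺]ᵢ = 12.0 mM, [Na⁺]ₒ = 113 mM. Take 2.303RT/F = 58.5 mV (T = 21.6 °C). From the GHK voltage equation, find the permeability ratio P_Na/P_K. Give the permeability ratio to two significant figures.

Let α = P_Na/P_K. GHK: Vm = 58.5·log₁₀[(Kₒ + α·Naₒ)/(Kᵢ + α·Naᵢ)].
10^(Vm/58.5) = 10^(36.0/58.5) = 4.1246
So 4.1246·(Kᵢ + α·Naᵢ) = Kₒ + α·Naₒ → α = (4.1246·122.0 − 8.99) / (113.0 − 4.1246·12.0)
α = (503.2 − 8.99) / (113.0 − 49.5) = 494.2/63.5 = 7.782

7.8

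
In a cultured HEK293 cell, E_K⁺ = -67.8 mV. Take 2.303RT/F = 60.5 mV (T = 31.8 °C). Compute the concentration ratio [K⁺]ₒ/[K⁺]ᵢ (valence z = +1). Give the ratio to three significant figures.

0.0757

log₁₀([out]/[in]) = E·z/(60.5) = -67.8 × 1 / 60.5 = -1.1207
[out]/[in] = 10^(-1.1207) = 0.07574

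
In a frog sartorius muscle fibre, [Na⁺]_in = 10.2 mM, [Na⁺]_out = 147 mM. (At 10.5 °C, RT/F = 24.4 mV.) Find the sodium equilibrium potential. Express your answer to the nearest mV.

E = (24.4/z) · ln([Na⁺]_out/[Na⁺]_in) with z = +1.
= (24.4/1) · ln(147/10.2) = 24.40 · ln(14.41)
= 24.40 · (2.6680) = 65.10 mV

65 mV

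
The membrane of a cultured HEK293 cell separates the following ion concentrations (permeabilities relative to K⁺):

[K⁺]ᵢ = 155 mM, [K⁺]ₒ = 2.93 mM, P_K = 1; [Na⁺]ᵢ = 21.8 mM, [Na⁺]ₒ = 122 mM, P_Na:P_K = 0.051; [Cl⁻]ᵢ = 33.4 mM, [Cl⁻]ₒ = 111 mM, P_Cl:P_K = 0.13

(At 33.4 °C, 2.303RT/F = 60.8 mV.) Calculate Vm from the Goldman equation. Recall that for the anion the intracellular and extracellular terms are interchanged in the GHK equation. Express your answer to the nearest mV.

-67 mV

Vm = 60.8 · log₁₀[(Σ P·[cation]ₒ + Σ P·[anion]ᵢ) / (Σ P·[cation]ᵢ + Σ P·[anion]ₒ)]
Numerator = 1×2.93 + 0.051×122 + 0.13×33.4 = 13.49
Denominator = 1×155 + 0.051×21.8 + 0.13×111 = 170.5
Vm = 60.8 · log₁₀(0.079124) = 60.8 × (-1.1017) = -66.98 mV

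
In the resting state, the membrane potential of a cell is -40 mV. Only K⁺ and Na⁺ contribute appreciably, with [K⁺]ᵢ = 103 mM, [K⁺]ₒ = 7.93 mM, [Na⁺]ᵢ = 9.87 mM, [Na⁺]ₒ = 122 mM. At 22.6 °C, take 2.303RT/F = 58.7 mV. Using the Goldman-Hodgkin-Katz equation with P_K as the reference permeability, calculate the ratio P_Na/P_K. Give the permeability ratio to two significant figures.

0.11

Let α = P_Na/P_K. GHK: Vm = 58.7·log₁₀[(Kₒ + α·Naₒ)/(Kᵢ + α·Naᵢ)].
10^(Vm/58.7) = 10^(-40.0/58.7) = 0.20824
So 0.20824·(Kᵢ + α·Naᵢ) = Kₒ + α·Naₒ → α = (0.20824·103.0 − 7.93) / (122.0 − 0.20824·9.87)
α = (21.45 − 7.93) / (122.0 − 2.055) = 13.52/119.9 = 0.1127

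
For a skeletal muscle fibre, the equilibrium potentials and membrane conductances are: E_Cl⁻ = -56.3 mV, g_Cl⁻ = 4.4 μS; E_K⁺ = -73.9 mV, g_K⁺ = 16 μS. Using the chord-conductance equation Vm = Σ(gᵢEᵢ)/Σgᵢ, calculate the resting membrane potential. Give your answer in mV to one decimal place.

-70.1 mV

Σ gᵢEᵢ = 4.4·(-56.3) + 16·(-73.9) = -1430.12
Σ gᵢ = 4.4 + 16 = 20.4
Vm = -1430.12 / 20.4 = -70.10 mV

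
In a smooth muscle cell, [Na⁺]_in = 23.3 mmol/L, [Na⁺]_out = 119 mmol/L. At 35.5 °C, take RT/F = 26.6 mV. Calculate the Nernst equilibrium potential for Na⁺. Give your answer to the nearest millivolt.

43 mV

E = (26.6/z) · ln([Na⁺]_out/[Na⁺]_in) with z = +1.
= (26.6/1) · ln(119/23.3) = 26.60 · ln(5.107)
= 26.60 · (1.6307) = 43.38 mV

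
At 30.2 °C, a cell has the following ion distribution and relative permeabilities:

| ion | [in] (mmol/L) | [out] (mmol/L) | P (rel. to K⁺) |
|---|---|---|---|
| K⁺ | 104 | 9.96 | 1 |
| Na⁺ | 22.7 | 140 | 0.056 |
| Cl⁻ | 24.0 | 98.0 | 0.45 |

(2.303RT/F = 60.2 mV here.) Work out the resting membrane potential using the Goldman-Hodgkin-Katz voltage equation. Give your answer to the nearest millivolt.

-43 mV

Vm = 60.2 · log₁₀[(Σ P·[cation]ₒ + Σ P·[anion]ᵢ) / (Σ P·[cation]ᵢ + Σ P·[anion]ₒ)]
Numerator = 1×9.96 + 0.056×140 + 0.45×24.0 = 28.6
Denominator = 1×104 + 0.056×22.7 + 0.45×98.0 = 149.4
Vm = 60.2 · log₁₀(0.19147) = 60.2 × (-0.7179) = -43.22 mV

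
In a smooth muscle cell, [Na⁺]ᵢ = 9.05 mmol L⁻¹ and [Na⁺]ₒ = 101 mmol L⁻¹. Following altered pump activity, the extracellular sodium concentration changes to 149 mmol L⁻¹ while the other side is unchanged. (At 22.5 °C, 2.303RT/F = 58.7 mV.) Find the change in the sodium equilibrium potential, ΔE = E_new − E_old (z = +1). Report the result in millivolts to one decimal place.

9.9 mV

E_old = (58.7/1)·log₁₀(101/9.05) = 61.50 mV
E_new = (58.7/1)·log₁₀(149/9.05) = 71.41 mV
ΔE = 71.41 − (61.50) = 9.91 mV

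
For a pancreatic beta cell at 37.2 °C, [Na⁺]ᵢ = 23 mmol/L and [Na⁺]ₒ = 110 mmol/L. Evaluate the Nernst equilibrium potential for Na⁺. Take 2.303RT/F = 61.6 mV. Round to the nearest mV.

42 mV

E = (61.6/z) · log₁₀([Na⁺]_out/[Na⁺]_in) with z = +1.
= (61.6/1) · log₁₀(110/23) = 61.60 · log₁₀(4.783)
= 61.60 · (0.6797) = 41.87 mV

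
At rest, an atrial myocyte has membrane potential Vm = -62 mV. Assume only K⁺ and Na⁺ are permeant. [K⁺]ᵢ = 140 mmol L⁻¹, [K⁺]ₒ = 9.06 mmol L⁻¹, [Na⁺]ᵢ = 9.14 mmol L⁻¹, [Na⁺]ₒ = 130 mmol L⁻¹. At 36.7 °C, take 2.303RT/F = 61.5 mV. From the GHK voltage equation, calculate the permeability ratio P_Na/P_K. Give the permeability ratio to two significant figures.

0.036

Let α = P_Na/P_K. GHK: Vm = 61.5·log₁₀[(Kₒ + α·Naₒ)/(Kᵢ + α·Naᵢ)].
10^(Vm/61.5) = 10^(-62.0/61.5) = 0.098145
So 0.098145·(Kᵢ + α·Naᵢ) = Kₒ + α·Naₒ → α = (0.098145·140.0 − 9.06) / (130.0 − 0.098145·9.14)
α = (13.74 − 9.06) / (130.0 − 0.897) = 4.68/129.1 = 0.03625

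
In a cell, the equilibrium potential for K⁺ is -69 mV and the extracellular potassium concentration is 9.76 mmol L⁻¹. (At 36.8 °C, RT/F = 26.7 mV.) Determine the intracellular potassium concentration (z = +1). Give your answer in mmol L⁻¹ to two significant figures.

130 mmol L⁻¹

Nernst: E = (26.7/1) · ln([out]/[in]), so ln([out]/[in]) = -69.0 × 1 / 26.7 = -2.5843.
[out]/[in] = e^(-2.5843) = 0.07545.
[in] = 9.76 / 0.07545 = 129.4 mmol L⁻¹.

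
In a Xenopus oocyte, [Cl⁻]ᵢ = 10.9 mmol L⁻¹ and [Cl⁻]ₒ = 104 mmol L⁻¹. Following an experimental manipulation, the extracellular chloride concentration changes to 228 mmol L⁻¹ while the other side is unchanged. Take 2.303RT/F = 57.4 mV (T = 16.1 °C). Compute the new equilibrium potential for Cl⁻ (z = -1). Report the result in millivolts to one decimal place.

-75.8 mV

After the shift: [Cl⁻]_out = 228, [Cl⁻]_in = 10.9 mmol L⁻¹.
E_new = (57.4/-1)·log₁₀(228/10.9) = -57.40 · (1.3205) = -75.80 mV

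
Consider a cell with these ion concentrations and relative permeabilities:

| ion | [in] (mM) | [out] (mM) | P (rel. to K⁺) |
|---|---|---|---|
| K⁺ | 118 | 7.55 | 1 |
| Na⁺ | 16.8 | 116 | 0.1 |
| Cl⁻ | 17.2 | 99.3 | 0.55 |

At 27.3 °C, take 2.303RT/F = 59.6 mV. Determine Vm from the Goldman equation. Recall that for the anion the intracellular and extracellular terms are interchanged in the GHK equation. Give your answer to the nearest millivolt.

Vm = 59.6 · log₁₀[(Σ P·[cation]ₒ + Σ P·[anion]ᵢ) / (Σ P·[cation]ᵢ + Σ P·[anion]ₒ)]
Numerator = 1×7.55 + 0.1×116 + 0.55×17.2 = 28.61
Denominator = 1×118 + 0.1×16.8 + 0.55×99.3 = 174.3
Vm = 59.6 · log₁₀(0.16415) = 59.6 × (-0.7848) = -46.77 mV

-47 mV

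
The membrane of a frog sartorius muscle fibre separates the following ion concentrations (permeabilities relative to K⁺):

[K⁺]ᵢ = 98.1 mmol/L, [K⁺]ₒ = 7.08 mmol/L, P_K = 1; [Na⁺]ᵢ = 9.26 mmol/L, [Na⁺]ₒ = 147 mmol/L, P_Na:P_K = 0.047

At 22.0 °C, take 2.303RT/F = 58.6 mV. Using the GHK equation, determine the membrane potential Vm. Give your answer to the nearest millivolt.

Vm = 58.6 · log₁₀[(Σ P·[cation]ₒ + Σ P·[anion]ᵢ) / (Σ P·[cation]ᵢ + Σ P·[anion]ₒ)]
Numerator = 1×7.08 + 0.047×147 = 13.99
Denominator = 1×98.1 + 0.047×9.26 = 98.54
Vm = 58.6 · log₁₀(0.14197) = 58.6 × (-0.8478) = -49.68 mV

-50 mV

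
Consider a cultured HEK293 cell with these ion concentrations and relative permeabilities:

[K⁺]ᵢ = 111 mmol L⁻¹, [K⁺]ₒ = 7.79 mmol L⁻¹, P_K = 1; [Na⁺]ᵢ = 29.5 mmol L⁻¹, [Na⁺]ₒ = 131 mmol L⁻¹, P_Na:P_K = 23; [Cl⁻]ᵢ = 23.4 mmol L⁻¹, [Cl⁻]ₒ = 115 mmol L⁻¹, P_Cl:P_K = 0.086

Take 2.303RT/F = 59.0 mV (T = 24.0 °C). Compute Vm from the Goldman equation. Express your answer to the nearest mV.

34 mV

Vm = 59.0 · log₁₀[(Σ P·[cation]ₒ + Σ P·[anion]ᵢ) / (Σ P·[cation]ᵢ + Σ P·[anion]ₒ)]
Numerator = 1×7.79 + 23×131 + 0.086×23.4 = 3023
Denominator = 1×111 + 23×29.5 + 0.086×115 = 799.4
Vm = 59.0 · log₁₀(3.7814) = 59.0 × (0.5777) = 34.08 mV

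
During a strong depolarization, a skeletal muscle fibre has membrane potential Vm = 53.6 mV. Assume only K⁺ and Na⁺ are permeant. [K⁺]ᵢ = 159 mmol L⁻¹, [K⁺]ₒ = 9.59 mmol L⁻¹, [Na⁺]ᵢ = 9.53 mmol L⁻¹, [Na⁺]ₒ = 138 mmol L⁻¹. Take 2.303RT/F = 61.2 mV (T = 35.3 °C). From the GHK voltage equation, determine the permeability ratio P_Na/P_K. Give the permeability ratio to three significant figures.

17.8

Let α = P_Na/P_K. GHK: Vm = 61.2·log₁₀[(Kₒ + α·Naₒ)/(Kᵢ + α·Naᵢ)].
10^(Vm/61.2) = 10^(53.6/61.2) = 7.5131
So 7.5131·(Kᵢ + α·Naᵢ) = Kₒ + α·Naₒ → α = (7.5131·159.0 − 9.59) / (138.0 − 7.5131·9.53)
α = (1195 − 9.59) / (138.0 − 71.6) = 1185/66.4 = 17.85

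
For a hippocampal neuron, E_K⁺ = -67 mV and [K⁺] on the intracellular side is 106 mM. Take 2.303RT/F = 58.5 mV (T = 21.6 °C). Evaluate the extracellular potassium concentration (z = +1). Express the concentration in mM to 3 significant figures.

Nernst: E = (58.5/1) · log₁₀([out]/[in]), so log₁₀([out]/[in]) = -67.0 × 1 / 58.5 = -1.1453.
[out]/[in] = 10^(-1.1453) = 0.07157.
[out] = 0.07157 × 106 = 7.586 mM.

7.59 mM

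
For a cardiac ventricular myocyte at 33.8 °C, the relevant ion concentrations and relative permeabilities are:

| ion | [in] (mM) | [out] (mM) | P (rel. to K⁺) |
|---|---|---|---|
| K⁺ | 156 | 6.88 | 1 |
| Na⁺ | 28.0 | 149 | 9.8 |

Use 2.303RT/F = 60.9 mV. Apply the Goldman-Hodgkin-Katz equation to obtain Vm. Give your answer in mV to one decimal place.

Vm = 60.9 · log₁₀[(Σ P·[cation]ₒ + Σ P·[anion]ᵢ) / (Σ P·[cation]ᵢ + Σ P·[anion]ₒ)]
Numerator = 1×6.88 + 9.8×149 = 1467
Denominator = 1×156 + 9.8×28.0 = 430.4
Vm = 60.9 · log₁₀(3.4086) = 60.9 × (0.5326) = 32.43 mV

32.4 mV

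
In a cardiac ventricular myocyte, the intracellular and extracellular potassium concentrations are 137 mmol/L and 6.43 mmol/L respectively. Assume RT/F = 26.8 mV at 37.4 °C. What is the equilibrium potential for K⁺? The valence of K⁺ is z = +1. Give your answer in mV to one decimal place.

-82.0 mV

E = (26.8/z) · ln([K⁺]_out/[K⁺]_in) with z = +1.
= (26.8/1) · ln(6.43/137) = 26.80 · ln(0.04693)
= 26.80 · (-3.0590) = -81.98 mV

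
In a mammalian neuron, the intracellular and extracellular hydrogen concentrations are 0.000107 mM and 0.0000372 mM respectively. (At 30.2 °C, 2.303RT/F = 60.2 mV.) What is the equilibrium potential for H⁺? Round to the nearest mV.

-28 mV

E = (60.2/z) · log₁₀([H⁺]_out/[H⁺]_in) with z = +1.
= (60.2/1) · log₁₀(0.0000372/0.000107) = 60.20 · log₁₀(0.3477)
= 60.20 · (-0.4588) = -27.62 mV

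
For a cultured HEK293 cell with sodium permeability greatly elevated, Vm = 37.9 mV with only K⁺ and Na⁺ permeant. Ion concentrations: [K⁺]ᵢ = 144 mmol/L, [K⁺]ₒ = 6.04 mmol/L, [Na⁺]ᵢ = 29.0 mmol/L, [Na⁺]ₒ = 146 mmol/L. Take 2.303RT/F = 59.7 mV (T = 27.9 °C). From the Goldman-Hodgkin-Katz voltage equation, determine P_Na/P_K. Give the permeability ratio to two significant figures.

Let α = P_Na/P_K. GHK: Vm = 59.7·log₁₀[(Kₒ + α·Naₒ)/(Kᵢ + α·Naᵢ)].
10^(Vm/59.7) = 10^(37.9/59.7) = 4.3136
So 4.3136·(Kᵢ + α·Naᵢ) = Kₒ + α·Naₒ → α = (4.3136·144.0 − 6.04) / (146.0 − 4.3136·29.0)
α = (621.2 − 6.04) / (146.0 − 125.1) = 615.1/20.91 = 29.42

29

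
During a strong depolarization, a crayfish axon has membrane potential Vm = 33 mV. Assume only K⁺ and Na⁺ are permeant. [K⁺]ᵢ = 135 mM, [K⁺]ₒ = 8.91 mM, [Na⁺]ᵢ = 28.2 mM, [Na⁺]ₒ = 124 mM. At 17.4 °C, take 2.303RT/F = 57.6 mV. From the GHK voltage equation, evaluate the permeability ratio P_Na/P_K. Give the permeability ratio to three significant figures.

Let α = P_Na/P_K. GHK: Vm = 57.6·log₁₀[(Kₒ + α·Naₒ)/(Kᵢ + α·Naᵢ)].
10^(Vm/57.6) = 10^(33.0/57.6) = 3.7404
So 3.7404·(Kᵢ + α·Naᵢ) = Kₒ + α·Naₒ → α = (3.7404·135.0 − 8.91) / (124.0 − 3.7404·28.2)
α = (505 − 8.91) / (124.0 − 105.5) = 496/18.52 = 26.78

26.8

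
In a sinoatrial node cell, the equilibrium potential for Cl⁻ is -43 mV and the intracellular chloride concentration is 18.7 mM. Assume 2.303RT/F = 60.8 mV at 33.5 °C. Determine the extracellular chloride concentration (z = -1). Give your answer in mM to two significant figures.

95 mM

Nernst: E = (60.8/-1) · log₁₀([out]/[in]), so log₁₀([out]/[in]) = -43.0 × -1 / 60.8 = 0.7072.
[out]/[in] = 10^(0.7072) = 5.096.
[out] = 5.096 × 18.7 = 95.3 mM.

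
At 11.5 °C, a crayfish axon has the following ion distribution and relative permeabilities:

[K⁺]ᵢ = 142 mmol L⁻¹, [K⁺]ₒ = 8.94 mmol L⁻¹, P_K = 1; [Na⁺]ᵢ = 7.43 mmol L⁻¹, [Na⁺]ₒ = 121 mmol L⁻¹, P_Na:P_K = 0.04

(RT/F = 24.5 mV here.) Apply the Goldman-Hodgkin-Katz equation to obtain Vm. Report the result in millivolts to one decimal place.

-57.2 mV

Vm = 24.5 · ln[(Σ P·[cation]ₒ + Σ P·[anion]ᵢ) / (Σ P·[cation]ᵢ + Σ P·[anion]ₒ)]
Numerator = 1×8.94 + 0.04×121 = 13.78
Denominator = 1×142 + 0.04×7.43 = 142.3
Vm = 24.5 · ln(0.09684) = 24.5 × (-2.3347) = -57.20 mV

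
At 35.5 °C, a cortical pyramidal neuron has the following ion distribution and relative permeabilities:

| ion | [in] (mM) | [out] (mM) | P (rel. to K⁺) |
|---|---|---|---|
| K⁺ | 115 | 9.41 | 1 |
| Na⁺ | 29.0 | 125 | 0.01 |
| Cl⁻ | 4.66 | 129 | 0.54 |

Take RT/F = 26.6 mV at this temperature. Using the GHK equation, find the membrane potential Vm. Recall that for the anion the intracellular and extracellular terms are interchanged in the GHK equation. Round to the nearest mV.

Vm = 26.6 · ln[(Σ P·[cation]ₒ + Σ P·[anion]ᵢ) / (Σ P·[cation]ᵢ + Σ P·[anion]ₒ)]
Numerator = 1×9.41 + 0.01×125 + 0.54×4.66 = 13.18
Denominator = 1×115 + 0.01×29.0 + 0.54×129 = 185
Vm = 26.6 · ln(0.071243) = 26.6 × (-2.6417) = -70.27 mV

-70 mV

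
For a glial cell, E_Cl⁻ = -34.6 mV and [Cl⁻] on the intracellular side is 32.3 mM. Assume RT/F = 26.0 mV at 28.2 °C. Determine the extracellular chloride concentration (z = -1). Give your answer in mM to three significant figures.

Nernst: E = (26.0/-1) · ln([out]/[in]), so ln([out]/[in]) = -34.6 × -1 / 26.0 = 1.3308.
[out]/[in] = e^(1.3308) = 3.784.
[out] = 3.784 × 32.3 = 122.2 mM.

122 mM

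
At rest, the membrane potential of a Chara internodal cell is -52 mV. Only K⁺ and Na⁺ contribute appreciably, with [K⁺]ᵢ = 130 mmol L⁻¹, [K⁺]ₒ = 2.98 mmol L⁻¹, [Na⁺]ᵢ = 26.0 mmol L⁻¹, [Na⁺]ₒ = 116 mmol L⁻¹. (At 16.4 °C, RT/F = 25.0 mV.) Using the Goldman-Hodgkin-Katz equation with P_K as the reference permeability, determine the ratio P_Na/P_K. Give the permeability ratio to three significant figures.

Let α = P_Na/P_K. GHK: Vm = 25.0·ln[(Kₒ + α·Naₒ)/(Kᵢ + α·Naᵢ)].
e^(Vm/25.0) = e^(-52.0/25.0) = 0.12493
So 0.12493·(Kᵢ + α·Naᵢ) = Kₒ + α·Naₒ → α = (0.12493·130.0 − 2.98) / (116.0 − 0.12493·26.0)
α = (16.24 − 2.98) / (116.0 − 3.248) = 13.26/112.8 = 0.1176

0.118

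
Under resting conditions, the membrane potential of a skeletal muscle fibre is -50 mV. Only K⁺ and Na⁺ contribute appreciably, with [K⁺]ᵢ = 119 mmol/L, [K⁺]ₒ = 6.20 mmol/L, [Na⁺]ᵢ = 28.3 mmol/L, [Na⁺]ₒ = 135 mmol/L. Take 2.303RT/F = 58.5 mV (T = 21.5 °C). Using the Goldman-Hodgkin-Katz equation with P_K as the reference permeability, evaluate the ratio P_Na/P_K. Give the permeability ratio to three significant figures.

0.0796

Let α = P_Na/P_K. GHK: Vm = 58.5·log₁₀[(Kₒ + α·Naₒ)/(Kᵢ + α·Naᵢ)].
10^(Vm/58.5) = 10^(-50.0/58.5) = 0.13973
So 0.13973·(Kᵢ + α·Naᵢ) = Kₒ + α·Naₒ → α = (0.13973·119.0 − 6.2) / (135.0 − 0.13973·28.3)
α = (16.63 − 6.2) / (135.0 − 3.954) = 10.43/131 = 0.07958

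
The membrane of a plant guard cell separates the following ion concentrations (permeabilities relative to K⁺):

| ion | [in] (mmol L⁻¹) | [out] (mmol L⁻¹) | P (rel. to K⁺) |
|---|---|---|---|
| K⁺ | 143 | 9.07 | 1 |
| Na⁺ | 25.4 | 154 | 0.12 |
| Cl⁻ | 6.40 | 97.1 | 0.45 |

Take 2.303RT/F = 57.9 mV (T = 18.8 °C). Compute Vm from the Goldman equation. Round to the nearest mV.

-46 mV

Vm = 57.9 · log₁₀[(Σ P·[cation]ₒ + Σ P·[anion]ᵢ) / (Σ P·[cation]ᵢ + Σ P·[anion]ₒ)]
Numerator = 1×9.07 + 0.12×154 + 0.45×6.40 = 30.43
Denominator = 1×143 + 0.12×25.4 + 0.45×97.1 = 189.7
Vm = 57.9 · log₁₀(0.16037) = 57.9 × (-0.7949) = -46.02 mV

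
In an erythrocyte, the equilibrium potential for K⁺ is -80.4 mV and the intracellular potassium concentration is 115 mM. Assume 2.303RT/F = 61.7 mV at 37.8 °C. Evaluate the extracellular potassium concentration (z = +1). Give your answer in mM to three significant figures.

5.72 mM

Nernst: E = (61.7/1) · log₁₀([out]/[in]), so log₁₀([out]/[in]) = -80.4 × 1 / 61.7 = -1.3031.
[out]/[in] = 10^(-1.3031) = 0.04976.
[out] = 0.04976 × 115 = 5.723 mM.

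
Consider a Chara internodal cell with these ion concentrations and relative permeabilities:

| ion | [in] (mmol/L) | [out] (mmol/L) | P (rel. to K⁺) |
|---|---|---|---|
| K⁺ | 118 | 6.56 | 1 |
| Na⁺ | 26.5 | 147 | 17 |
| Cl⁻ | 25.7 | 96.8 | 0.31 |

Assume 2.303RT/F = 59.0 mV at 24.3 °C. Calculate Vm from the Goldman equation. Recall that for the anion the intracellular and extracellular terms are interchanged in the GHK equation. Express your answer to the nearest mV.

37 mV

Vm = 59.0 · log₁₀[(Σ P·[cation]ₒ + Σ P·[anion]ᵢ) / (Σ P·[cation]ᵢ + Σ P·[anion]ₒ)]
Numerator = 1×6.56 + 17×147 + 0.31×25.7 = 2514
Denominator = 1×118 + 17×26.5 + 0.31×96.8 = 598.5
Vm = 59.0 · log₁₀(4.1997) = 59.0 × (0.6232) = 36.77 mV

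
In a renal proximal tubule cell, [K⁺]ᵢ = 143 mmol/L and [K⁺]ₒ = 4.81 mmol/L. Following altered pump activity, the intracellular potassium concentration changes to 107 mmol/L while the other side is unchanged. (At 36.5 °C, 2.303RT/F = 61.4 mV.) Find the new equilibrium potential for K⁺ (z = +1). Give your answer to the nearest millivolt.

After the shift: [K⁺]_out = 4.81, [K⁺]_in = 107 mmol/L.
E_new = (61.4/1)·log₁₀(4.81/107) = 61.40 · (-1.3472) = -82.72 mV

-83 mV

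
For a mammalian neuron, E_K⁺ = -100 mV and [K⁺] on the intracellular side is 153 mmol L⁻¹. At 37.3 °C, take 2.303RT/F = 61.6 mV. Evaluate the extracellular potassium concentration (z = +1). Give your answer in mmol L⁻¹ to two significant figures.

Nernst: E = (61.6/1) · log₁₀([out]/[in]), so log₁₀([out]/[in]) = -100.0 × 1 / 61.6 = -1.6234.
[out]/[in] = 10^(-1.6234) = 0.0238.
[out] = 0.0238 × 153 = 3.642 mmol L⁻¹.

3.6 mmol L⁻¹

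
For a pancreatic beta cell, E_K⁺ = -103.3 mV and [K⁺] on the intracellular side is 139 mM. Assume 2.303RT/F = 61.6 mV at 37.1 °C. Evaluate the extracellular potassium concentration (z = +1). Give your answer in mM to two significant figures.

Nernst: E = (61.6/1) · log₁₀([out]/[in]), so log₁₀([out]/[in]) = -103.3 × 1 / 61.6 = -1.6769.
[out]/[in] = 10^(-1.6769) = 0.02104.
[out] = 0.02104 × 139 = 2.925 mM.

2.9 mM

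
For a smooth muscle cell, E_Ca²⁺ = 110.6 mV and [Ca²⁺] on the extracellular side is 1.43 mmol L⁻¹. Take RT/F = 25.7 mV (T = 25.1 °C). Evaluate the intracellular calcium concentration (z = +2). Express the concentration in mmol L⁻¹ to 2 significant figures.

0.00026 mmol L⁻¹

Nernst: E = (25.7/2) · ln([out]/[in]), so ln([out]/[in]) = 110.6 × 2 / 25.7 = 8.6070.
[out]/[in] = e^(8.6070) = 5470.
[in] = 1.43 / 5470 = 0.0002614 mmol L⁻¹.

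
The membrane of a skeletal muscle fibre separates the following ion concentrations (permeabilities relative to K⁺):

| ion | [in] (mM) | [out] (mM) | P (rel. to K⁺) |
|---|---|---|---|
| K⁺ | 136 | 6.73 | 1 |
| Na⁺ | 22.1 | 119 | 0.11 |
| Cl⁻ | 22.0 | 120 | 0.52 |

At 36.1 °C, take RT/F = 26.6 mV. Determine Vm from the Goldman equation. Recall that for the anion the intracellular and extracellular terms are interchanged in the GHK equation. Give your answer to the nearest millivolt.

-49 mV

Vm = 26.6 · ln[(Σ P·[cation]ₒ + Σ P·[anion]ᵢ) / (Σ P·[cation]ᵢ + Σ P·[anion]ₒ)]
Numerator = 1×6.73 + 0.11×119 + 0.52×22.0 = 31.26
Denominator = 1×136 + 0.11×22.1 + 0.52×120 = 200.8
Vm = 26.6 · ln(0.15565) = 26.6 × (-1.8601) = -49.48 mV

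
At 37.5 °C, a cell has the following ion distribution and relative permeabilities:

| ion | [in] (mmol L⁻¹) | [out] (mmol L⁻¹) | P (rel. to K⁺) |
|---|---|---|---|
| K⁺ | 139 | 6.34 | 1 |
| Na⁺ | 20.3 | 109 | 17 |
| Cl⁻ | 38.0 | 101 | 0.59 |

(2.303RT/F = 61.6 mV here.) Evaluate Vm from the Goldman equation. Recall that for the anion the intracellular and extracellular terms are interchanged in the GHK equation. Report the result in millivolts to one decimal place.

Vm = 61.6 · log₁₀[(Σ P·[cation]ₒ + Σ P·[anion]ᵢ) / (Σ P·[cation]ᵢ + Σ P·[anion]ₒ)]
Numerator = 1×6.34 + 17×109 + 0.59×38.0 = 1882
Denominator = 1×139 + 17×20.3 + 0.59×101 = 543.7
Vm = 61.6 · log₁₀(3.4611) = 61.6 × (0.5392) = 33.22 mV

33.2 mV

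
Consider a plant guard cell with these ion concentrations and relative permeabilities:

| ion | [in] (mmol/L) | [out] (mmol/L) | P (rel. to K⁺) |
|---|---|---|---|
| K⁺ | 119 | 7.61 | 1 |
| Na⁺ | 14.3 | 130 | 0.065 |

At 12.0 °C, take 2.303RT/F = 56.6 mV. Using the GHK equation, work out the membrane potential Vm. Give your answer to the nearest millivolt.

-49 mV

Vm = 56.6 · log₁₀[(Σ P·[cation]ₒ + Σ P·[anion]ᵢ) / (Σ P·[cation]ᵢ + Σ P·[anion]ₒ)]
Numerator = 1×7.61 + 0.065×130 = 16.06
Denominator = 1×119 + 0.065×14.3 = 119.9
Vm = 56.6 · log₁₀(0.13391) = 56.6 × (-0.8732) = -49.42 mV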